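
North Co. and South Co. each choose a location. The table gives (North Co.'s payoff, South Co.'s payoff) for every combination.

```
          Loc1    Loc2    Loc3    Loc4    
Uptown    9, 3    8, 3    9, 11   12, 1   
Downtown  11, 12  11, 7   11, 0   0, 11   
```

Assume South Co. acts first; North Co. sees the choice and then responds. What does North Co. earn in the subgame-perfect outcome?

11

Work backward from North Co.'s decision.
- Loc1: North Co. compares 9, 11 and picks Downtown; South Co. would get 12.
- Loc2: North Co. compares 8, 11 and picks Downtown; South Co. would get 7.
- Loc3: North Co. compares 9, 11 and picks Downtown; South Co. would get 0.
- Loc4: North Co. compares 12, 0 and picks Uptown; South Co. would get 1.
Maximizing over 12, 7, 0, 1, South Co. chooses Loc1. Subgame-perfect outcome: (Downtown, Loc1) with payoffs (11, 12).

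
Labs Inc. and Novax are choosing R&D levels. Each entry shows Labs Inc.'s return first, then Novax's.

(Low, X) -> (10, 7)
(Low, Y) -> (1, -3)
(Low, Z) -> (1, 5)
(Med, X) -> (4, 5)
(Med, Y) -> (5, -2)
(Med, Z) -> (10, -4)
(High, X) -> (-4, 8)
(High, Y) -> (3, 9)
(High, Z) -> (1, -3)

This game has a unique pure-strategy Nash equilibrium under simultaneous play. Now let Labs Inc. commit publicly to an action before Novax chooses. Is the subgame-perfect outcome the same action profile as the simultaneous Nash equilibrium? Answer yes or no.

Novax best-responds to each possible Labs Inc. move:
- Low → Novax plays X (best of 7, -3, 5); Labs Inc. gets 10.
- Med → Novax plays X (best of 5, -2, -4); Labs Inc. gets 4.
- High → Novax plays Y (best of 8, 9, -3); Labs Inc. gets 3.
Maximizing over 10, 4, 3, Labs Inc. chooses Low. Subgame-perfect outcome: (Low, X) with payoffs (10, 7).
Now find the simultaneous Nash equilibrium.
Labs Inc.'s best replies: X→Low; Y→Med; Z→Med.
Novax's best replies: Low→X; Med→X; High→Y.
Only (Low, X) has each player best-responding; Nash payoffs (10, 7).
Sequential outcome (Low, X) coincides with the Nash profile (Low, X).

yes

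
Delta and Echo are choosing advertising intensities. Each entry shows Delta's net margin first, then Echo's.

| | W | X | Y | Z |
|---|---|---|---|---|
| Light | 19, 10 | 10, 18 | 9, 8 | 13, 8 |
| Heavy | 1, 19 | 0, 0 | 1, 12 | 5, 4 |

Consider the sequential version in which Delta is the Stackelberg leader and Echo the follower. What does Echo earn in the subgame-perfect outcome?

Backward induction with Delta moving first.
- Light: BR = X, leader payoff 10.
- Heavy: BR = W, leader payoff 1.
Maximizing over 10, 1, Delta chooses Light. Subgame-perfect outcome: (Light, X) with payoffs (10, 18).

18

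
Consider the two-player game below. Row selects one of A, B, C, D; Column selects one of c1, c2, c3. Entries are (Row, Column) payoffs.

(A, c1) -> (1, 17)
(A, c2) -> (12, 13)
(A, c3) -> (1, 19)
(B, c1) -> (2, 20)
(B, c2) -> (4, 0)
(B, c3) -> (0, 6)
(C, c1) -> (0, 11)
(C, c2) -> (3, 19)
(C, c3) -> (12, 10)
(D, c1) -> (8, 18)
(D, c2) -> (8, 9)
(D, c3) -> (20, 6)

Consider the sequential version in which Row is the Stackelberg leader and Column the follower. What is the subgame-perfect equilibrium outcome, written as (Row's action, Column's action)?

(D, c1)

Solve by backward induction (Row leads).
- A → Column plays c3 (best of 17, 13, 19); Row gets 1.
- B → Column plays c1 (best of 20, 0, 6); Row gets 2.
- C → Column plays c2 (best of 11, 19, 10); Row gets 3.
- D → Column plays c1 (best of 18, 9, 6); Row gets 8.
Among 1, 2, 3, 8, the best is 8 at D. Subgame-perfect outcome: (D, c1) with payoffs (8, 18).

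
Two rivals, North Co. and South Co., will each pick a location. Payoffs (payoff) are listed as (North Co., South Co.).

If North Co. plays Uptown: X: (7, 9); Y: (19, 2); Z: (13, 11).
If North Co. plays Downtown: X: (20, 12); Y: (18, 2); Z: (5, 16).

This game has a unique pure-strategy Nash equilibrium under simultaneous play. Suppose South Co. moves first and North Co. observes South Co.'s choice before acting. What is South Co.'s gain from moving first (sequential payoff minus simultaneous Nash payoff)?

Solve by backward induction (South Co. leads).
- X: North Co. compares 7, 20 and picks Downtown; South Co. would get 12.
- Y: North Co. compares 19, 18 and picks Uptown; South Co. would get 2.
- Z: North Co. compares 13, 5 and picks Uptown; South Co. would get 11.
South Co.'s induced payoffs are 12, 2, 11, so South Co. commits to X. Subgame-perfect outcome: (Downtown, X) with payoffs (20, 12).
For the simultaneous game, intersect best replies.
North Co.'s best replies: X→Downtown; Y→Uptown; Z→Uptown.
South Co.'s best replies: Uptown→Z; Downtown→Z.
Only (Uptown, Z) has each player best-responding; Nash payoffs (13, 11).
South Co.'s commitment gain: 12 − 11 = 1.

1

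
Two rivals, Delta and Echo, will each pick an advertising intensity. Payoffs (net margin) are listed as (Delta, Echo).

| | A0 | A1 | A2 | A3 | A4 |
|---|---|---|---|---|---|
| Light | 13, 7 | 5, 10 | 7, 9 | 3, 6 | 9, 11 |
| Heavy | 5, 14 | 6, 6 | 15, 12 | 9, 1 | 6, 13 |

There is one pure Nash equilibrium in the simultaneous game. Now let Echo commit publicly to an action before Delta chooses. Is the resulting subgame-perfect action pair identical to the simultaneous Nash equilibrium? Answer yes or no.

Solve by backward induction (Echo leads).
- A0: BR = Light, leader payoff 7.
- A1: BR = Heavy, leader payoff 6.
- A2: BR = Heavy, leader payoff 12.
- A3: BR = Heavy, leader payoff 1.
- A4: BR = Light, leader payoff 11.
Maximizing over 7, 6, 12, 1, 11, Echo chooses A2. Subgame-perfect outcome: (Heavy, A2) with payoffs (15, 12).
For the simultaneous game, intersect best replies.
Delta's best replies: A0→Light; A1→Heavy; A2→Heavy; A3→Heavy; A4→Light.
Echo's best replies: Light→A4; Heavy→A0.
The unique mutual best reply is (Light, A4), giving (9, 11).
Sequential outcome (Heavy, A2) differs from the Nash profile (Light, A4).

no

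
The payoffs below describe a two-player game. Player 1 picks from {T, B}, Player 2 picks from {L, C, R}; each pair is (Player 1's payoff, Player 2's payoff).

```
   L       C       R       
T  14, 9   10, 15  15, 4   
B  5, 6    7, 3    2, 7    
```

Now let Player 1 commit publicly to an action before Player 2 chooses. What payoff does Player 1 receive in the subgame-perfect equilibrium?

Player 2 best-responds to each possible Player 1 move:
- T: BR = C, leader payoff 10.
- B: BR = R, leader payoff 2.
Maximizing over 10, 2, Player 1 chooses T. Subgame-perfect outcome: (T, C) with payoffs (10, 15).

10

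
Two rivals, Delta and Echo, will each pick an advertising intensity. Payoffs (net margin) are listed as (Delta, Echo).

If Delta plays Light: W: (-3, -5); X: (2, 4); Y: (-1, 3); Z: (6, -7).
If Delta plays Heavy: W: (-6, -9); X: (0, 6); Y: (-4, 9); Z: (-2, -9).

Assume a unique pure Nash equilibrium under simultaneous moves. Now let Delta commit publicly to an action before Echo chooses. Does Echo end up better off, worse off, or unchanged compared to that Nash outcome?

unchanged

Solve by backward induction (Delta leads).
- Light: Echo compares -5, 4, 3, -7 and picks X; Delta would get 2.
- Heavy: Echo compares -9, 6, 9, -9 and picks Y; Delta would get -4.
Among 2, -4, the best is 2 at Light. Subgame-perfect outcome: (Light, X) with payoffs (2, 4).
Under simultaneous play:
Delta's best replies: W→Light; X→Light; Y→Light; Z→Light.
Echo's best replies: Light→X; Heavy→Y.
The unique mutual best reply is (Light, X), giving (2, 4).
Echo earns 4 sequentially versus 4 at the Nash outcome: unchanged.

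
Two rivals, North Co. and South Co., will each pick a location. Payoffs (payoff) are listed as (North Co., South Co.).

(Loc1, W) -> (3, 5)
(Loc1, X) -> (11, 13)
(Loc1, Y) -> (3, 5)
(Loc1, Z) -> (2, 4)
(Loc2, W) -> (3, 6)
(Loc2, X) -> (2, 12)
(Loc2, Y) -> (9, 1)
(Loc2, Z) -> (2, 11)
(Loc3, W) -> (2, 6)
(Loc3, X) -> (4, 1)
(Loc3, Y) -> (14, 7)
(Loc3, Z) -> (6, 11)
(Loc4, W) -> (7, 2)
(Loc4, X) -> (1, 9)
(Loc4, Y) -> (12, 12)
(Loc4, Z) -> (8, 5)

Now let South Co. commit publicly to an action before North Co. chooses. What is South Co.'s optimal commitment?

X

Backward induction with South Co. moving first.
- W: North Co. compares 3, 3, 2, 7 and picks Loc4; South Co. would get 2.
- X: North Co. compares 11, 2, 4, 1 and picks Loc1; South Co. would get 13.
- Y: North Co. compares 3, 9, 14, 12 and picks Loc3; South Co. would get 7.
- Z: North Co. compares 2, 2, 6, 8 and picks Loc4; South Co. would get 5.
Among 2, 13, 7, 5, the best is 13 at X. Subgame-perfect outcome: (Loc1, X) with payoffs (11, 13).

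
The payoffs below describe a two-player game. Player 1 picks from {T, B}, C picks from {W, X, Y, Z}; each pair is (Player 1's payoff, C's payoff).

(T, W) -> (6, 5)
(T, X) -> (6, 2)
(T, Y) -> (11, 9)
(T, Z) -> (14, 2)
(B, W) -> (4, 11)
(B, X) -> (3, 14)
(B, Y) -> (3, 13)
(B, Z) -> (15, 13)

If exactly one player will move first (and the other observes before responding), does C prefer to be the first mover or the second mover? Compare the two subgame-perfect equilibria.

first

If Player 1 leads: C's best replies are T→Y, B→X; Player 1's induced payoffs 11, 3; outcome (T, Y), payoffs (11, 9).
If C leads: Player 1's best replies are W→T, X→T, Y→T, Z→B; C's induced payoffs 5, 2, 9, 13; outcome (B, Z), payoffs (15, 13).
C gets 13 moving first and 9 moving second, so C prefers to move first.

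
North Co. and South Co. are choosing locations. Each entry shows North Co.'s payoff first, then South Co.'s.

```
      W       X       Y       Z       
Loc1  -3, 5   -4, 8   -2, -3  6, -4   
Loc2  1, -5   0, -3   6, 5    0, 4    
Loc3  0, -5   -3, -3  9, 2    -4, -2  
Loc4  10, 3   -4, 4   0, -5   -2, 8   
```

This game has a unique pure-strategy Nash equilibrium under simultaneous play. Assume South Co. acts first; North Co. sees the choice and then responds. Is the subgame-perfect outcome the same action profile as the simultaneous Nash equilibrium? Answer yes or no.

Work backward from North Co.'s decision.
- W: BR = Loc4, leader payoff 3.
- X: BR = Loc2, leader payoff -3.
- Y: BR = Loc3, leader payoff 2.
- Z: BR = Loc1, leader payoff -4.
Among 3, -3, 2, -4, the best is 3 at W. Subgame-perfect outcome: (Loc4, W) with payoffs (10, 3).
Under simultaneous play:
North Co.'s best replies: W→Loc4; X→Loc2; Y→Loc3; Z→Loc1.
South Co.'s best replies: Loc1→X; Loc2→Y; Loc3→Y; Loc4→Z.
The unique mutual best reply is (Loc3, Y), giving (9, 2).
Sequential outcome (Loc4, W) differs from the Nash profile (Loc3, Y).

no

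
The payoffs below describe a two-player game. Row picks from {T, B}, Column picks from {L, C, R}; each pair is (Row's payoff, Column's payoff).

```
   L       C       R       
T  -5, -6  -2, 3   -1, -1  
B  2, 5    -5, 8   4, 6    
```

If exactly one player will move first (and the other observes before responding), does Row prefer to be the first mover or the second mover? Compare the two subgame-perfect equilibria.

second

If Row leads: Column's best replies are T→C, B→C; Row's induced payoffs -2, -5; outcome (T, C), payoffs (-2, 3).
If Column leads: Row's best replies are L→B, C→T, R→B; Column's induced payoffs 5, 3, 6; outcome (B, R), payoffs (4, 6).
Row gets -2 moving first and 4 moving second, so Row prefers to move second.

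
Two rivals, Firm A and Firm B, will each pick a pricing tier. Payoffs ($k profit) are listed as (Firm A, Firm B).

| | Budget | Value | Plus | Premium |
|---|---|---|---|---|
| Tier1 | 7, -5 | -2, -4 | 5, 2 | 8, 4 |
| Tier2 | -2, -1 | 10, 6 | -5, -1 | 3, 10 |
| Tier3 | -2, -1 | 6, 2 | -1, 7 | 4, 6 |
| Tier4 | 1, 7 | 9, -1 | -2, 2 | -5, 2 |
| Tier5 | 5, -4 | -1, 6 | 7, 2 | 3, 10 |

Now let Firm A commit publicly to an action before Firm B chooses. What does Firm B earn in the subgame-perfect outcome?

Firm B best-responds to each possible Firm A move:
- Tier1: BR = Premium, leader payoff 8.
- Tier2: BR = Premium, leader payoff 3.
- Tier3: BR = Plus, leader payoff -1.
- Tier4: BR = Budget, leader payoff 1.
- Tier5: BR = Premium, leader payoff 3.
Among 8, 3, -1, 1, 3, the best is 8 at Tier1. Subgame-perfect outcome: (Tier1, Premium) with payoffs (8, 4).

4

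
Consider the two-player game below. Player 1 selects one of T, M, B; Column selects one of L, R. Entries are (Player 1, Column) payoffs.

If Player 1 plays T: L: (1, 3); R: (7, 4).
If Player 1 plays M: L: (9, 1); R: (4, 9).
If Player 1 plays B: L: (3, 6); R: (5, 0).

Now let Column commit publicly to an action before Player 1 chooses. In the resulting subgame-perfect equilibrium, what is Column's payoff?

Work backward from Player 1's decision.
- L → Player 1 plays M (best of 1, 9, 3); Column gets 1.
- R → Player 1 plays T (best of 7, 4, 5); Column gets 4.
Among 1, 4, the best is 4 at R. Subgame-perfect outcome: (T, R) with payoffs (7, 4).

4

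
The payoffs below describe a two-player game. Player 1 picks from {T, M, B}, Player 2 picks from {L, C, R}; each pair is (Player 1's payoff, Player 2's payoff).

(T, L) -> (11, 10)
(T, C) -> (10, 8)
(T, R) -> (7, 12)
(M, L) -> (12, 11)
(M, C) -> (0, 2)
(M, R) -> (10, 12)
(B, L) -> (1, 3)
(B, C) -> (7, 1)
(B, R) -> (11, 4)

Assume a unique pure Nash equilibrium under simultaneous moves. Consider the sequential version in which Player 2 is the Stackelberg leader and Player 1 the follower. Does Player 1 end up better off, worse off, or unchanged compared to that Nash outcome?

better off

Work backward from Player 1's decision.
- L: Player 1 compares 11, 12, 1 and picks M; Player 2 would get 11.
- C: Player 1 compares 10, 0, 7 and picks T; Player 2 would get 8.
- R: Player 1 compares 7, 10, 11 and picks B; Player 2 would get 4.
Maximizing over 11, 8, 4, Player 2 chooses L. Subgame-perfect outcome: (M, L) with payoffs (12, 11).
For the simultaneous game, intersect best replies.
Player 1's best replies: L→M; C→T; R→B.
Player 2's best replies: T→R; M→R; B→R.
Only (B, R) has each player best-responding; Nash payoffs (11, 4).
Player 1 earns 12 sequentially versus 11 at the Nash outcome: better off.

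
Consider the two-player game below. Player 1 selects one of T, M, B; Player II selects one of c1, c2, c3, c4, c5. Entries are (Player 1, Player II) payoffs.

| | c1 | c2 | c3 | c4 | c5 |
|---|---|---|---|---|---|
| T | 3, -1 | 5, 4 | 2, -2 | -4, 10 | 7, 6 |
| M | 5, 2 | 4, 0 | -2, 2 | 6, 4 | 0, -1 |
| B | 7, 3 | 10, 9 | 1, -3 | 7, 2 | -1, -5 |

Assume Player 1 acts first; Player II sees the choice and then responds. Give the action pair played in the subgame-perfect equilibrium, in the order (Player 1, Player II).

Backward induction with Player 1 moving first.
- T: BR = c4, leader payoff -4.
- M: BR = c4, leader payoff 6.
- B: BR = c2, leader payoff 10.
Among -4, 6, 10, the best is 10 at B. Subgame-perfect outcome: (B, c2) with payoffs (10, 9).

(B, c2)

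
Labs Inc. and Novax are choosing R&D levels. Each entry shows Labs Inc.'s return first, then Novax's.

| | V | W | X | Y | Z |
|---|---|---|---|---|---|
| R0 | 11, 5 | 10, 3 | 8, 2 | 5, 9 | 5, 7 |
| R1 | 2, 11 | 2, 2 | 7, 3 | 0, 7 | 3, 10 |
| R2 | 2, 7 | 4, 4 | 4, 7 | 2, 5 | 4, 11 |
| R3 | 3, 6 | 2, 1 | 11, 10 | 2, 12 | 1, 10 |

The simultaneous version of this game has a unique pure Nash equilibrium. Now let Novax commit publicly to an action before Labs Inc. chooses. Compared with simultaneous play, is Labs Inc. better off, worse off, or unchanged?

Work backward from Labs Inc.'s decision.
- V: Labs Inc. compares 11, 2, 2, 3 and picks R0; Novax would get 5.
- W: Labs Inc. compares 10, 2, 4, 2 and picks R0; Novax would get 3.
- X: Labs Inc. compares 8, 7, 4, 11 and picks R3; Novax would get 10.
- Y: Labs Inc. compares 5, 0, 2, 2 and picks R0; Novax would get 9.
- Z: Labs Inc. compares 5, 3, 4, 1 and picks R0; Novax would get 7.
Novax's induced payoffs are 5, 3, 10, 9, 7, so Novax commits to X. Subgame-perfect outcome: (R3, X) with payoffs (11, 10).
For the simultaneous game, intersect best replies.
Labs Inc.'s best replies: V→R0; W→R0; X→R3; Y→R0; Z→R0.
Novax's best replies: R0→Y; R1→V; R2→Z; R3→Y.
Only (R0, Y) has each player best-responding; Nash payoffs (5, 9).
Labs Inc. earns 11 sequentially versus 5 at the Nash outcome: better off.

better off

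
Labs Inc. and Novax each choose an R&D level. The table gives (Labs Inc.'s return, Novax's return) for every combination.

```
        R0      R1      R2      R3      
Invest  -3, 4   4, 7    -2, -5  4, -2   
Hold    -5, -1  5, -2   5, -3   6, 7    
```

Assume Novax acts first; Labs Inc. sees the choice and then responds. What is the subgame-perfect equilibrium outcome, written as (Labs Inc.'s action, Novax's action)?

Backward induction with Novax moving first.
- R0: BR = Invest, leader payoff 4.
- R1: BR = Hold, leader payoff -2.
- R2: BR = Hold, leader payoff -3.
- R3: BR = Hold, leader payoff 7.
Among 4, -2, -3, 7, the best is 7 at R3. Subgame-perfect outcome: (Hold, R3) with payoffs (6, 7).

(Hold, R3)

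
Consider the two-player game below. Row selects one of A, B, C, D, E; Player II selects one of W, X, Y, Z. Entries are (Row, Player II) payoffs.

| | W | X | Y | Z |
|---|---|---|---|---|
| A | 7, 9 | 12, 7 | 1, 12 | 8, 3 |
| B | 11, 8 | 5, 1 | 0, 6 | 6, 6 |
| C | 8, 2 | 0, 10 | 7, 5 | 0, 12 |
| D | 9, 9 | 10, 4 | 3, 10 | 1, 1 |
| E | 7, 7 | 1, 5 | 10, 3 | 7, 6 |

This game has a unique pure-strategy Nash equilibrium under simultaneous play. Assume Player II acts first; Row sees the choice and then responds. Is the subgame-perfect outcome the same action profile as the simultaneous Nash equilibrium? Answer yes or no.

Work backward from Row's decision.
- W: BR = B, leader payoff 8.
- X: BR = A, leader payoff 7.
- Y: BR = E, leader payoff 3.
- Z: BR = A, leader payoff 3.
Player II's induced payoffs are 8, 7, 3, 3, so Player II commits to W. Subgame-perfect outcome: (B, W) with payoffs (11, 8).
Now find the simultaneous Nash equilibrium.
Row's best replies: W→B; X→A; Y→E; Z→A.
Player II's best replies: A→Y; B→W; C→Z; D→Y; E→W.
Only (B, W) has each player best-responding; Nash payoffs (11, 8).
Sequential outcome (B, W) coincides with the Nash profile (B, W).

yes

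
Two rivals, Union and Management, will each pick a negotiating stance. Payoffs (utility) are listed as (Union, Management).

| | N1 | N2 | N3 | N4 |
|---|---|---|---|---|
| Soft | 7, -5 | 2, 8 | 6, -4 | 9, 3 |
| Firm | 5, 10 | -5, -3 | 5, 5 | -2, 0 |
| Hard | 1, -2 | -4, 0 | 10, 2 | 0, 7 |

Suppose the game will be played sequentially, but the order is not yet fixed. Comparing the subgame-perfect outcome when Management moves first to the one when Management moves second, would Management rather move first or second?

If Union leads: Management's best replies are Soft→N2, Firm→N1, Hard→N4; Union's induced payoffs 2, 5, 0; outcome (Firm, N1), payoffs (5, 10).
If Management leads: Union's best replies are N1→Soft, N2→Soft, N3→Hard, N4→Soft; Management's induced payoffs -5, 8, 2, 3; outcome (Soft, N2), payoffs (2, 8).
Management gets 8 moving first and 10 moving second, so Management prefers to move second.

second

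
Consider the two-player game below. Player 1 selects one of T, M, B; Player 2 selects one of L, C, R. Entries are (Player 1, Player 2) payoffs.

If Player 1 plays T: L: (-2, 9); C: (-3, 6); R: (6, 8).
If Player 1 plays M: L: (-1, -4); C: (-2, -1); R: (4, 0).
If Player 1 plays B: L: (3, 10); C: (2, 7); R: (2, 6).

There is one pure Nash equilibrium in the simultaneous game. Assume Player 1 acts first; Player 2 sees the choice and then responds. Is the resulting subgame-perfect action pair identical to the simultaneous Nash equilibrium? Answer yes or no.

Solve by backward induction (Player 1 leads).
- T: Player 2 compares 9, 6, 8 and picks L; Player 1 would get -2.
- M: Player 2 compares -4, -1, 0 and picks R; Player 1 would get 4.
- B: Player 2 compares 10, 7, 6 and picks L; Player 1 would get 3.
Maximizing over -2, 4, 3, Player 1 chooses M. Subgame-perfect outcome: (M, R) with payoffs (4, 0).
For the simultaneous game, intersect best replies.
Player 1's best replies: L→B; C→B; R→T.
Player 2's best replies: T→L; M→R; B→L.
Only (B, L) has each player best-responding; Nash payoffs (3, 10).
Sequential outcome (M, R) differs from the Nash profile (B, L).

no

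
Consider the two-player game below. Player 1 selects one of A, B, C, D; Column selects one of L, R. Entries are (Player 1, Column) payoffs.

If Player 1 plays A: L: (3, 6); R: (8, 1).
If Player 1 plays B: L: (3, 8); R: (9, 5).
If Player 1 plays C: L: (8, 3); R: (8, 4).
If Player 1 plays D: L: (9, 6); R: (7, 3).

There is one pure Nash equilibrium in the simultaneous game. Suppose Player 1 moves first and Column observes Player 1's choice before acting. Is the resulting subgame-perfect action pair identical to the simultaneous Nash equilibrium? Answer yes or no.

yes

Column best-responds to each possible Player 1 move:
- A: Column compares 6, 1 and picks L; Player 1 would get 3.
- B: Column compares 8, 5 and picks L; Player 1 would get 3.
- C: Column compares 3, 4 and picks R; Player 1 would get 8.
- D: Column compares 6, 3 and picks L; Player 1 would get 9.
Maximizing over 3, 3, 8, 9, Player 1 chooses D. Subgame-perfect outcome: (D, L) with payoffs (9, 6).
Now find the simultaneous Nash equilibrium.
Player 1's best replies: L→D; R→B.
Column's best replies: A→L; B→L; C→R; D→L.
The unique mutual best reply is (D, L), giving (9, 6).
Sequential outcome (D, L) coincides with the Nash profile (D, L).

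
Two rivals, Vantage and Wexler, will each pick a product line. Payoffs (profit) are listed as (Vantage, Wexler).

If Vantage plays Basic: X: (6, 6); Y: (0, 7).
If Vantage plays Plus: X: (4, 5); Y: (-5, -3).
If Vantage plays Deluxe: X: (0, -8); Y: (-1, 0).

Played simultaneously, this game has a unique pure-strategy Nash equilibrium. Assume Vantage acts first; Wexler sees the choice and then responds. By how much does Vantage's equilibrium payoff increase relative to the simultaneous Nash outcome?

4

Solve by backward induction (Vantage leads).
- Basic: BR = Y, leader payoff 0.
- Plus: BR = X, leader payoff 4.
- Deluxe: BR = Y, leader payoff -1.
Vantage's induced payoffs are 0, 4, -1, so Vantage commits to Plus. Subgame-perfect outcome: (Plus, X) with payoffs (4, 5).
Now find the simultaneous Nash equilibrium.
Vantage's best replies: X→Basic; Y→Basic.
Wexler's best replies: Basic→Y; Plus→X; Deluxe→Y.
The unique mutual best reply is (Basic, Y), giving (0, 7).
Vantage's commitment gain: 4 − 0 = 4.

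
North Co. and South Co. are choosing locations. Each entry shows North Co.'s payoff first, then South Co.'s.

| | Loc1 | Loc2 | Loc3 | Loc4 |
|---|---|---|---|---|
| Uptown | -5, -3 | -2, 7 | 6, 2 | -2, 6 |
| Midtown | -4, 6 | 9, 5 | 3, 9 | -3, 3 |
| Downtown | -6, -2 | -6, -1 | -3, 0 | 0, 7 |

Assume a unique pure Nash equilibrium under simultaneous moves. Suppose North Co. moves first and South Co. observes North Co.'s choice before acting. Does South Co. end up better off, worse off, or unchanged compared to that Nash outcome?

Solve by backward induction (North Co. leads).
- Uptown: BR = Loc2, leader payoff -2.
- Midtown: BR = Loc3, leader payoff 3.
- Downtown: BR = Loc4, leader payoff 0.
Among -2, 3, 0, the best is 3 at Midtown. Subgame-perfect outcome: (Midtown, Loc3) with payoffs (3, 9).
For the simultaneous game, intersect best replies.
North Co.'s best replies: Loc1→Midtown; Loc2→Midtown; Loc3→Uptown; Loc4→Downtown.
South Co.'s best replies: Uptown→Loc2; Midtown→Loc3; Downtown→Loc4.
The unique mutual best reply is (Downtown, Loc4), giving (0, 7).
South Co. earns 9 sequentially versus 7 at the Nash outcome: better off.

better off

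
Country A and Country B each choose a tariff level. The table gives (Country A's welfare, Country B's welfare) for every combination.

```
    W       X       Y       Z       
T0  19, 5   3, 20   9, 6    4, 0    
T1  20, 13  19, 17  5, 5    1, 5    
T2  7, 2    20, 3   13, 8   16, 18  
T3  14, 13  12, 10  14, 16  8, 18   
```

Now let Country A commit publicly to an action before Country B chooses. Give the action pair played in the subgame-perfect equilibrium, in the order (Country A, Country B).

(T1, X)

Country B best-responds to each possible Country A move:
- T0 → Country B plays X (best of 5, 20, 6, 0); Country A gets 3.
- T1 → Country B plays X (best of 13, 17, 5, 5); Country A gets 19.
- T2 → Country B plays Z (best of 2, 3, 8, 18); Country A gets 16.
- T3 → Country B plays Z (best of 13, 10, 16, 18); Country A gets 8.
Maximizing over 3, 19, 16, 8, Country A chooses T1. Subgame-perfect outcome: (T1, X) with payoffs (19, 17).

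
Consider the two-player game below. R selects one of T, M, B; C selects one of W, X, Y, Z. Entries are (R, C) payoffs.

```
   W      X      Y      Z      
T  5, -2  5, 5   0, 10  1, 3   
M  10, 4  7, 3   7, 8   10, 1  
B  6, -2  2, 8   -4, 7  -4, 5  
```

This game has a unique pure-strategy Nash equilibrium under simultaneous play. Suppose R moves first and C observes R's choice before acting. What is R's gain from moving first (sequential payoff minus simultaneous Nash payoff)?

0

Solve by backward induction (R leads).
- T → C plays Y (best of -2, 5, 10, 3); R gets 0.
- M → C plays Y (best of 4, 3, 8, 1); R gets 7.
- B → C plays X (best of -2, 8, 7, 5); R gets 2.
Among 0, 7, 2, the best is 7 at M. Subgame-perfect outcome: (M, Y) with payoffs (7, 8).
For the simultaneous game, intersect best replies.
R's best replies: W→M; X→M; Y→M; Z→M.
C's best replies: T→Y; M→Y; B→X.
Only (M, Y) has each player best-responding; Nash payoffs (7, 8).
R's commitment gain: 7 − 7 = 0.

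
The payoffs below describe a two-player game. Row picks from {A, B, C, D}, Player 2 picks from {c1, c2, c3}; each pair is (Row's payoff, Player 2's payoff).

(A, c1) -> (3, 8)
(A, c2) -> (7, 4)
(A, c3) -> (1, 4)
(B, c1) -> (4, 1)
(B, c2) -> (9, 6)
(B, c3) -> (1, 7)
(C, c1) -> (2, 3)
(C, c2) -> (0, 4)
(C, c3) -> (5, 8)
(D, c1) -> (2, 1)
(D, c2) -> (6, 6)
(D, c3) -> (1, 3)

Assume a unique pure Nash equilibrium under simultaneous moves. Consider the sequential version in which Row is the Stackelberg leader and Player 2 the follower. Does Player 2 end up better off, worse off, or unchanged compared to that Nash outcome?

Backward induction with Row moving first.
- A → Player 2 plays c1 (best of 8, 4, 4); Row gets 3.
- B → Player 2 plays c3 (best of 1, 6, 7); Row gets 1.
- C → Player 2 plays c3 (best of 3, 4, 8); Row gets 5.
- D → Player 2 plays c2 (best of 1, 6, 3); Row gets 6.
Maximizing over 3, 1, 5, 6, Row chooses D. Subgame-perfect outcome: (D, c2) with payoffs (6, 6).
Now find the simultaneous Nash equilibrium.
Row's best replies: c1→B; c2→B; c3→C.
Player 2's best replies: A→c1; B→c3; C→c3; D→c2.
Only (C, c3) has each player best-responding; Nash payoffs (5, 8).
Player 2 earns 6 sequentially versus 8 at the Nash outcome: worse off.

worse off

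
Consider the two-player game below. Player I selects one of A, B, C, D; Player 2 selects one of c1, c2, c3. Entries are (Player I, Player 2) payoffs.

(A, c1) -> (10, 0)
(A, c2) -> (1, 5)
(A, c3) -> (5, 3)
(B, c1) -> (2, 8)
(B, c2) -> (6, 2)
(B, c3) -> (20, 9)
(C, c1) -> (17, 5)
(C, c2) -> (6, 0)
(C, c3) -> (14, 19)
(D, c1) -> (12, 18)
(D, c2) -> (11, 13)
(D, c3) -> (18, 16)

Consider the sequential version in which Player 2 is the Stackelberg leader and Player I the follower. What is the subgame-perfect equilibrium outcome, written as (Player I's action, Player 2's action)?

(D, c2)

Backward induction with Player 2 moving first.
- c1 → Player I plays C (best of 10, 2, 17, 12); Player 2 gets 5.
- c2 → Player I plays D (best of 1, 6, 6, 11); Player 2 gets 13.
- c3 → Player I plays B (best of 5, 20, 14, 18); Player 2 gets 9.
Player 2's induced payoffs are 5, 13, 9, so Player 2 commits to c2. Subgame-perfect outcome: (D, c2) with payoffs (11, 13).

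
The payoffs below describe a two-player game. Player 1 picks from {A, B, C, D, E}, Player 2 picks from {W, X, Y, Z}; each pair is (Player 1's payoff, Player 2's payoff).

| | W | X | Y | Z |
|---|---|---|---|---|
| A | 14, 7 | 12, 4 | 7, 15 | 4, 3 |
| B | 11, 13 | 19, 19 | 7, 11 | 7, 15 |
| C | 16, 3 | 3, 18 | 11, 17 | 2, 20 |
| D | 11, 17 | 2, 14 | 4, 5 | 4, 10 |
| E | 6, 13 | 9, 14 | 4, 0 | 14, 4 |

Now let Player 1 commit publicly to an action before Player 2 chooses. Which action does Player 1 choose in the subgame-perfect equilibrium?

B

Player 2 best-responds to each possible Player 1 move:
- A: Player 2 compares 7, 4, 15, 3 and picks Y; Player 1 would get 7.
- B: Player 2 compares 13, 19, 11, 15 and picks X; Player 1 would get 19.
- C: Player 2 compares 3, 18, 17, 20 and picks Z; Player 1 would get 2.
- D: Player 2 compares 17, 14, 5, 10 and picks W; Player 1 would get 11.
- E: Player 2 compares 13, 14, 0, 4 and picks X; Player 1 would get 9.
Among 7, 19, 2, 11, 9, the best is 19 at B. Subgame-perfect outcome: (B, X) with payoffs (19, 19).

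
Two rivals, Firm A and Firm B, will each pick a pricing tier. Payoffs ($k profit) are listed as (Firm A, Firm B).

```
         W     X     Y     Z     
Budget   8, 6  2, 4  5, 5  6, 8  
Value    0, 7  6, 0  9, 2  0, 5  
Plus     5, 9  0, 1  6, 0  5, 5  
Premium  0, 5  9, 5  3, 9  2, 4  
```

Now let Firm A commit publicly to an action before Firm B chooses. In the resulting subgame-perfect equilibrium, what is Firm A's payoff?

6

Solve by backward induction (Firm A leads).
- Budget → Firm B plays Z (best of 6, 4, 5, 8); Firm A gets 6.
- Value → Firm B plays W (best of 7, 0, 2, 5); Firm A gets 0.
- Plus → Firm B plays W (best of 9, 1, 0, 5); Firm A gets 5.
- Premium → Firm B plays Y (best of 5, 5, 9, 4); Firm A gets 3.
Maximizing over 6, 0, 5, 3, Firm A chooses Budget. Subgame-perfect outcome: (Budget, Z) with payoffs (6, 8).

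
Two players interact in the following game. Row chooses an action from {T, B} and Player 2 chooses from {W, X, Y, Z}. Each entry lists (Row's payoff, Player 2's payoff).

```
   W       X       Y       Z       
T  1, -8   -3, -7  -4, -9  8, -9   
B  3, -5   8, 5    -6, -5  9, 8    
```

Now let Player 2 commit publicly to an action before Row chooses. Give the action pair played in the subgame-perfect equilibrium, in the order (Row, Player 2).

(B, Z)

Solve by backward induction (Player 2 leads).
- W: Row compares 1, 3 and picks B; Player 2 would get -5.
- X: Row compares -3, 8 and picks B; Player 2 would get 5.
- Y: Row compares -4, -6 and picks T; Player 2 would get -9.
- Z: Row compares 8, 9 and picks B; Player 2 would get 8.
Maximizing over -5, 5, -9, 8, Player 2 chooses Z. Subgame-perfect outcome: (B, Z) with payoffs (9, 8).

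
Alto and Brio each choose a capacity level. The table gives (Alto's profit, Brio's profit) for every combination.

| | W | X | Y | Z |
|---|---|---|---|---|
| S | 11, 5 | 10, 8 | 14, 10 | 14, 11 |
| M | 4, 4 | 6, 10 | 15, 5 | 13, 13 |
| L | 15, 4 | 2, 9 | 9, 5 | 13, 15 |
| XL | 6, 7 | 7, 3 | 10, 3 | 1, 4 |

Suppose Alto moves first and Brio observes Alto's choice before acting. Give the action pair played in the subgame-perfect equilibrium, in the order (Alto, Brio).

(S, Z)

Work backward from Brio's decision.
- S: Brio compares 5, 8, 10, 11 and picks Z; Alto would get 14.
- M: Brio compares 4, 10, 5, 13 and picks Z; Alto would get 13.
- L: Brio compares 4, 9, 5, 15 and picks Z; Alto would get 13.
- XL: Brio compares 7, 3, 3, 4 and picks W; Alto would get 6.
Maximizing over 14, 13, 13, 6, Alto chooses S. Subgame-perfect outcome: (S, Z) with payoffs (14, 11).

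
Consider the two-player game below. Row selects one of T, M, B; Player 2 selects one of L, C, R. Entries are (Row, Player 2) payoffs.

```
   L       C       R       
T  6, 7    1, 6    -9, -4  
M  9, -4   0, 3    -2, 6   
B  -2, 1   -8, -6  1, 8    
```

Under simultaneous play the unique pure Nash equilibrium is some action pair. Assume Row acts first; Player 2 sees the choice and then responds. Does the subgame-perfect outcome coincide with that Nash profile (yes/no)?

Solve by backward induction (Row leads).
- T: BR = L, leader payoff 6.
- M: BR = R, leader payoff -2.
- B: BR = R, leader payoff 1.
Maximizing over 6, -2, 1, Row chooses T. Subgame-perfect outcome: (T, L) with payoffs (6, 7).
Now find the simultaneous Nash equilibrium.
Row's best replies: L→M; C→T; R→B.
Player 2's best replies: T→L; M→R; B→R.
Only (B, R) has each player best-responding; Nash payoffs (1, 8).
Sequential outcome (T, L) differs from the Nash profile (B, R).

no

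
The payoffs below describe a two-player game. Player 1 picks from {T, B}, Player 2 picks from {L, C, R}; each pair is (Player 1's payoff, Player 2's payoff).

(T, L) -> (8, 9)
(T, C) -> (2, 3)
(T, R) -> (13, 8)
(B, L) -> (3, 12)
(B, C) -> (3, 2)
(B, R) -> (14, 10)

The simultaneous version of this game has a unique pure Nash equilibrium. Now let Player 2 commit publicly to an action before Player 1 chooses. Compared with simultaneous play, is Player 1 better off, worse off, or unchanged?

Solve by backward induction (Player 2 leads).
- L → Player 1 plays T (best of 8, 3); Player 2 gets 9.
- C → Player 1 plays B (best of 2, 3); Player 2 gets 2.
- R → Player 1 plays B (best of 13, 14); Player 2 gets 10.
Maximizing over 9, 2, 10, Player 2 chooses R. Subgame-perfect outcome: (B, R) with payoffs (14, 10).
Under simultaneous play:
Player 1's best replies: L→T; C→B; R→B.
Player 2's best replies: T→L; B→L.
The unique mutual best reply is (T, L), giving (8, 9).
Player 1 earns 14 sequentially versus 8 at the Nash outcome: better off.

better off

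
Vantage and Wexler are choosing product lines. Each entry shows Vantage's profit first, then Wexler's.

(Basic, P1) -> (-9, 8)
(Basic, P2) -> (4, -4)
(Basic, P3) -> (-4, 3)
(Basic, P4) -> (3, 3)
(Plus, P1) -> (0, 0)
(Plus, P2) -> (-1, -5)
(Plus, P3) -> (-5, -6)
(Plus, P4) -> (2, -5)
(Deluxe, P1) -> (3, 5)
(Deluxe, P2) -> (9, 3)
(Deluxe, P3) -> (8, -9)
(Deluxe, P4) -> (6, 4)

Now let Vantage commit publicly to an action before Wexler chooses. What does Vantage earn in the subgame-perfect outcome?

3

Work backward from Wexler's decision.
- Basic: BR = P1, leader payoff -9.
- Plus: BR = P1, leader payoff 0.
- Deluxe: BR = P1, leader payoff 3.
Maximizing over -9, 0, 3, Vantage chooses Deluxe. Subgame-perfect outcome: (Deluxe, P1) with payoffs (3, 5).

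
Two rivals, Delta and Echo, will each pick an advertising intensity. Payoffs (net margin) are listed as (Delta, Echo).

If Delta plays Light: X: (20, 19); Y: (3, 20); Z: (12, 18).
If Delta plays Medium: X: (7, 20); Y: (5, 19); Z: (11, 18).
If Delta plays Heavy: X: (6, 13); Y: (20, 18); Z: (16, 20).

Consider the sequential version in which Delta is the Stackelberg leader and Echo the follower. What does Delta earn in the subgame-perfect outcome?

Work backward from Echo's decision.
- Light: BR = Y, leader payoff 3.
- Medium: BR = X, leader payoff 7.
- Heavy: BR = Z, leader payoff 16.
Among 3, 7, 16, the best is 16 at Heavy. Subgame-perfect outcome: (Heavy, Z) with payoffs (16, 20).

16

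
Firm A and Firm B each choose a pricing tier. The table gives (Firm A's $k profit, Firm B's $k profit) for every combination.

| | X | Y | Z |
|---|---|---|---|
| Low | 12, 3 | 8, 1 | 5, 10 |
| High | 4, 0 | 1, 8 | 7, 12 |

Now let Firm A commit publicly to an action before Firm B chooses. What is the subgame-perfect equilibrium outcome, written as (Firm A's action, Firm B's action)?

Work backward from Firm B's decision.
- Low: Firm B compares 3, 1, 10 and picks Z; Firm A would get 5.
- High: Firm B compares 0, 8, 12 and picks Z; Firm A would get 7.
Firm A's induced payoffs are 5, 7, so Firm A commits to High. Subgame-perfect outcome: (High, Z) with payoffs (7, 12).

(High, Z)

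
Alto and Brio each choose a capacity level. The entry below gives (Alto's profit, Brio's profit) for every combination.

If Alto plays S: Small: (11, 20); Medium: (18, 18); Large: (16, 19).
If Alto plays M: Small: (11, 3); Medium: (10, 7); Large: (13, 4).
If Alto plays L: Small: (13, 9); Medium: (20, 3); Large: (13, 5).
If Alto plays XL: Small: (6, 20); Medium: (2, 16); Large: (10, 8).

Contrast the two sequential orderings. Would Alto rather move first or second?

If Alto leads: Brio's best replies are S→Small, M→Medium, L→Small, XL→Small; Alto's induced payoffs 11, 10, 13, 6; outcome (L, Small), payoffs (13, 9).
If Brio leads: Alto's best replies are Small→L, Medium→L, Large→S; Brio's induced payoffs 9, 3, 19; outcome (S, Large), payoffs (16, 19).
Alto gets 13 moving first and 16 moving second, so Alto prefers to move second.

second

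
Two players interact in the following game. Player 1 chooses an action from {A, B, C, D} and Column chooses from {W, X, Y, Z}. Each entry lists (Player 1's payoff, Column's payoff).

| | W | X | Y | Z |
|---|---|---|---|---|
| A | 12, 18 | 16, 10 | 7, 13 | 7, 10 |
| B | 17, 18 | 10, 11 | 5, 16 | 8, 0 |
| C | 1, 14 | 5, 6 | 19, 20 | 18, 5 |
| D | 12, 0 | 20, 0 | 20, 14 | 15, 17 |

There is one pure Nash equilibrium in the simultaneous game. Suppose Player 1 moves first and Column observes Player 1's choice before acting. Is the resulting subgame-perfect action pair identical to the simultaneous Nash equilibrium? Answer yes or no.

no

Work backward from Column's decision.
- A: BR = W, leader payoff 12.
- B: BR = W, leader payoff 17.
- C: BR = Y, leader payoff 19.
- D: BR = Z, leader payoff 15.
Player 1's induced payoffs are 12, 17, 19, 15, so Player 1 commits to C. Subgame-perfect outcome: (C, Y) with payoffs (19, 20).
Now find the simultaneous Nash equilibrium.
Player 1's best replies: W→B; X→D; Y→D; Z→C.
Column's best replies: A→W; B→W; C→Y; D→Z.
The unique mutual best reply is (B, W), giving (17, 18).
Sequential outcome (C, Y) differs from the Nash profile (B, W).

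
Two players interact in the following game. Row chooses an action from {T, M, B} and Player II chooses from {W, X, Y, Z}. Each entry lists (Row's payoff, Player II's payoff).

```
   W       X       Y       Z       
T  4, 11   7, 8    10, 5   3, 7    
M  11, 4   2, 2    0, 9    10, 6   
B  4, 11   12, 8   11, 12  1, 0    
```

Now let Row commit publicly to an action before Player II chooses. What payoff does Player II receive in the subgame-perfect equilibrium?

Solve by backward induction (Row leads).
- T: BR = W, leader payoff 4.
- M: BR = Y, leader payoff 0.
- B: BR = Y, leader payoff 11.
Row's induced payoffs are 4, 0, 11, so Row commits to B. Subgame-perfect outcome: (B, Y) with payoffs (11, 12).

12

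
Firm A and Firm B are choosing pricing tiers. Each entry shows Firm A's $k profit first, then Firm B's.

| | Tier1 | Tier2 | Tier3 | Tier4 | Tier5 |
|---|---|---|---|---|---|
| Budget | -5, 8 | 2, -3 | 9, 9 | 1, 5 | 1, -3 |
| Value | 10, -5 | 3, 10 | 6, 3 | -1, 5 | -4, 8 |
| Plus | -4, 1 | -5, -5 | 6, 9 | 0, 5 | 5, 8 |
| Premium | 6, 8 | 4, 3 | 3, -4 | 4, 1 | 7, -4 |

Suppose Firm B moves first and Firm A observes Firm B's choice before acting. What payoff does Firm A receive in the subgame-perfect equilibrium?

Firm A best-responds to each possible Firm B move:
- Tier1: BR = Value, leader payoff -5.
- Tier2: BR = Premium, leader payoff 3.
- Tier3: BR = Budget, leader payoff 9.
- Tier4: BR = Premium, leader payoff 1.
- Tier5: BR = Premium, leader payoff -4.
Firm B's induced payoffs are -5, 3, 9, 1, -4, so Firm B commits to Tier3. Subgame-perfect outcome: (Budget, Tier3) with payoffs (9, 9).

9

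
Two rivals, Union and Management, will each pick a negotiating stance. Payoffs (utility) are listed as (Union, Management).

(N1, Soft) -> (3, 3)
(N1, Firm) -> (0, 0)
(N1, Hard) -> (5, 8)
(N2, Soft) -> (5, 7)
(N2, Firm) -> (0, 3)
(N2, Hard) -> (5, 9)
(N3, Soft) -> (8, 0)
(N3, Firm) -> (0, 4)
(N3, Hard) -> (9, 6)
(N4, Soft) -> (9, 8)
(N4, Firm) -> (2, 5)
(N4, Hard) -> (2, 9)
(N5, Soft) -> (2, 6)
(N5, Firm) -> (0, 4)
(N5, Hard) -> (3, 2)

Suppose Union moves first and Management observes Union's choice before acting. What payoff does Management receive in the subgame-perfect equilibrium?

6

Management best-responds to each possible Union move:
- N1: Management compares 3, 0, 8 and picks Hard; Union would get 5.
- N2: Management compares 7, 3, 9 and picks Hard; Union would get 5.
- N3: Management compares 0, 4, 6 and picks Hard; Union would get 9.
- N4: Management compares 8, 5, 9 and picks Hard; Union would get 2.
- N5: Management compares 6, 4, 2 and picks Soft; Union would get 2.
Maximizing over 5, 5, 9, 2, 2, Union chooses N3. Subgame-perfect outcome: (N3, Hard) with payoffs (9, 6).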